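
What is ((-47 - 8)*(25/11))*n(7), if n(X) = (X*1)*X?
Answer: -6125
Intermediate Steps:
n(X) = X² (n(X) = X*X = X²)
((-47 - 8)*(25/11))*n(7) = ((-47 - 8)*(25/11))*7² = -1375/11*49 = -55*25/11*49 = -125*49 = -6125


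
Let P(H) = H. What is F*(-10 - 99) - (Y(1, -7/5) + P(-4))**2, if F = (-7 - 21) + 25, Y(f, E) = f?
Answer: 318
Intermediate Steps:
F = -3 (F = -28 + 25 = -3)
F*(-10 - 99) - (Y(1, -7/5) + P(-4))**2 = -3*(-10 - 99) - (1 - 4)**2 = -3*(-109) - 1*(-3)**2 = 327 - 1*9 = 327 - 9 = 318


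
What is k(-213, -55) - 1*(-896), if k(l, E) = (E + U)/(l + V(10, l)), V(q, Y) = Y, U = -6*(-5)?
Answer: 381721/426 ≈ 896.06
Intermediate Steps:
U = 30
k(l, E) = (30 + E)/(2*l) (k(l, E) = (E + 30)/(l + l) = (30 + E)/((2*l)) = (30 + E)*(1/(2*l)) = (30 + E)/(2*l))
k(-213, -55) - 1*(-896) = (½)*(30 - 55)/(-213) - 1*(-896) = (½)*(-1/213)*(-25) + 896 = 25/426 + 896 = 381721/426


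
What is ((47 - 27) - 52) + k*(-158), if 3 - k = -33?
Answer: -5720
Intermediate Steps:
k = 36 (k = 3 - 1*(-33) = 3 + 33 = 36)
((47 - 27) - 52) + k*(-158) = ((47 - 27) - 52) + 36*(-158) = (20 - 52) - 5688 = -32 - 5688 = -5720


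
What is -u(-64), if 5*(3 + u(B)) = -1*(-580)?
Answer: -113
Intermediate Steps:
u(B) = 113 (u(B) = -3 + (-1*(-580))/5 = -3 + (⅕)*580 = -3 + 116 = 113)
-u(-64) = -1*113 = -113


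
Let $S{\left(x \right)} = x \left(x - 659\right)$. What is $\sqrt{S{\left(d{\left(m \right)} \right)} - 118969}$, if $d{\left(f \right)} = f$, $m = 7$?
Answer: $i \sqrt{123533} \approx 351.47 i$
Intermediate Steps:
$S{\left(x \right)} = x \left(-659 + x\right)$
$\sqrt{S{\left(d{\left(m \right)} \right)} - 118969} = \sqrt{7 \left(-659 + 7\right) - 118969} = \sqrt{7 \left(-652\right) - 118969} = \sqrt{-4564 - 118969} = \sqrt{-123533} = i \sqrt{123533}$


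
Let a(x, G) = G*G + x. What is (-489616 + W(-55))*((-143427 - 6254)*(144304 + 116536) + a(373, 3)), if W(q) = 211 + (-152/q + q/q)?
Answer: 1050917477968218744/55 ≈ 1.9108e+16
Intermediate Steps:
a(x, G) = x + G² (a(x, G) = G² + x = x + G²)
W(q) = 212 - 152/q (W(q) = 211 + (-152/q + 1) = 211 + (1 - 152/q) = 212 - 152/q)
(-489616 + W(-55))*((-143427 - 6254)*(144304 + 116536) + a(373, 3)) = (-489616 + (212 - 152/(-55)))*((-143427 - 6254)*(144304 + 116536) + (373 + 3²)) = (-489616 + (212 - 152*(-1/55)))*(-149681*260840 + (373 + 9)) = (-489616 + (212 + 152/55))*(-39042792040 + 382) = (-489616 + 11812/55)*(-39042791658) = -26917068/55*(-39042791658) = 1050917477968218744/55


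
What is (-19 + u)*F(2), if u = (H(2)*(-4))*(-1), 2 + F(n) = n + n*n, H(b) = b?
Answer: -44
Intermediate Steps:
F(n) = -2 + n + n² (F(n) = -2 + (n + n*n) = -2 + (n + n²) = -2 + n + n²)
u = 8 (u = (2*(-4))*(-1) = -8*(-1) = 8)
(-19 + u)*F(2) = (-19 + 8)*(-2 + 2 + 2²) = -11*(-2 + 2 + 4) = -11*4 = -44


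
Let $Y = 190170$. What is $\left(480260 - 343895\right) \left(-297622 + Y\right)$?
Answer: $-14652691980$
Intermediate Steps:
$\left(480260 - 343895\right) \left(-297622 + Y\right) = \left(480260 - 343895\right) \left(-297622 + 190170\right) = 136365 \left(-107452\right) = -14652691980$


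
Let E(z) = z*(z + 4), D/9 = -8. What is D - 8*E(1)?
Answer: -112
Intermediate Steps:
D = -72 (D = 9*(-8) = -72)
E(z) = z*(4 + z)
D - 8*E(1) = -72 - 8*(4 + 1) = -72 - 8*5 = -72 - 40 = -112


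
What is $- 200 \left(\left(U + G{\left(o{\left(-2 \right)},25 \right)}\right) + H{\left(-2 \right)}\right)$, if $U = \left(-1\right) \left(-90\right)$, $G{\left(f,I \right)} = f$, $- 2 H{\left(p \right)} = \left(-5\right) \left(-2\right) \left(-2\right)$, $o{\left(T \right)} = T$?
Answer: $-19600$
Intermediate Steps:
$H{\left(p \right)} = 10$ ($H{\left(p \right)} = - \frac{\left(-5\right) \left(-2\right) \left(-2\right)}{2} = - \frac{10 \left(-2\right)}{2} = \left(- \frac{1}{2}\right) \left(-20\right) = 10$)
$U = 90$
$- 200 \left(\left(U + G{\left(o{\left(-2 \right)},25 \right)}\right) + H{\left(-2 \right)}\right) = - 200 \left(\left(90 - 2\right) + 10\right) = - 200 \left(88 + 10\right) = \left(-200\right) 98 = -19600$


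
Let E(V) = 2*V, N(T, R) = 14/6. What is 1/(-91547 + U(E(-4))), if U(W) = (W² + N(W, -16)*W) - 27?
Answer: -3/274586 ≈ -1.0926e-5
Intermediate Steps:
N(T, R) = 7/3 (N(T, R) = 14*(⅙) = 7/3)
U(W) = -27 + W² + 7*W/3 (U(W) = (W² + 7*W/3) - 27 = -27 + W² + 7*W/3)
1/(-91547 + U(E(-4))) = 1/(-91547 + (-27 + (2*(-4))² + 7*(2*(-4))/3)) = 1/(-91547 + (-27 + (-8)² + (7/3)*(-8))) = 1/(-91547 + (-27 + 64 - 56/3)) = 1/(-91547 + 55/3) = 1/(-274586/3) = -3/274586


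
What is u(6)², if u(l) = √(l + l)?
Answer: 12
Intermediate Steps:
u(l) = √2*√l (u(l) = √(2*l) = √2*√l)
u(6)² = (√2*√6)² = (2*√3)² = 12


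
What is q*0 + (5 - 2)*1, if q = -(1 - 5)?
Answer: 3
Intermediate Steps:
q = 4 (q = -1*(-4) = 4)
q*0 + (5 - 2)*1 = 4*0 + (5 - 2)*1 = 0 + 3*1 = 0 + 3 = 3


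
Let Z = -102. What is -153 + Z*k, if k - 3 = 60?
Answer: -6579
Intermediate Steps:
k = 63 (k = 3 + 60 = 63)
-153 + Z*k = -153 - 102*63 = -153 - 6426 = -6579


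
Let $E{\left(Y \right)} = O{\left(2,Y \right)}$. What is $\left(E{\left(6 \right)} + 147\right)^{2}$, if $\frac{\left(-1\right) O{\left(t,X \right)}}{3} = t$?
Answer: $19881$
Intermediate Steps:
$O{\left(t,X \right)} = - 3 t$
$E{\left(Y \right)} = -6$ ($E{\left(Y \right)} = \left(-3\right) 2 = -6$)
$\left(E{\left(6 \right)} + 147\right)^{2} = \left(-6 + 147\right)^{2} = 141^{2} = 19881$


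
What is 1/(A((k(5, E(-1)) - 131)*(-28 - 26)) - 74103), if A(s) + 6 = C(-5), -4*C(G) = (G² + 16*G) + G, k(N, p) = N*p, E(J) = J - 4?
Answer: -1/74094 ≈ -1.3496e-5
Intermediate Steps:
E(J) = -4 + J
C(G) = -17*G/4 - G²/4 (C(G) = -((G² + 16*G) + G)/4 = -(G² + 17*G)/4 = -17*G/4 - G²/4)
A(s) = 9 (A(s) = -6 - ¼*(-5)*(17 - 5) = -6 - ¼*(-5)*12 = -6 + 15 = 9)
1/(A((k(5, E(-1)) - 131)*(-28 - 26)) - 74103) = 1/(9 - 74103) = 1/(-74094) = -1/74094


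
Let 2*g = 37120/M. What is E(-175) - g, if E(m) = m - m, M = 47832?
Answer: -2320/5979 ≈ -0.38802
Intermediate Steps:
g = 2320/5979 (g = (37120/47832)/2 = (37120*(1/47832))/2 = (½)*(4640/5979) = 2320/5979 ≈ 0.38802)
E(m) = 0
E(-175) - g = 0 - 1*2320/5979 = 0 - 2320/5979 = -2320/5979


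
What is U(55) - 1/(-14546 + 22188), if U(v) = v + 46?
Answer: 771841/7642 ≈ 101.00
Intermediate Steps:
U(v) = 46 + v
U(55) - 1/(-14546 + 22188) = (46 + 55) - 1/(-14546 + 22188) = 101 - 1/7642 = 771841/7642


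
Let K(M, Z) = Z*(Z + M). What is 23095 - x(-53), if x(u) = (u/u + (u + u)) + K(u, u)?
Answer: 17582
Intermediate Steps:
K(M, Z) = Z*(M + Z)
x(u) = 1 + 2*u + 2*u² (x(u) = (u/u + (u + u)) + u*(u + u) = (1 + 2*u) + u*(2*u) = (1 + 2*u) + 2*u² = 1 + 2*u + 2*u²)
23095 - x(-53) = 23095 - (1 + 2*(-53) + 2*(-53)²) = 23095 - (1 - 106 + 2*2809) = 23095 - (1 - 106 + 5618) = 23095 - 1*5513 = 23095 - 5513 = 17582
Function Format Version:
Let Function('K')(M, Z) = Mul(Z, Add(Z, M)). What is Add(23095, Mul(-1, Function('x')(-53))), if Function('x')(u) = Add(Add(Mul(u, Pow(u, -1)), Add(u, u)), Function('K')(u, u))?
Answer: 17582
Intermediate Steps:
Function('K')(M, Z) = Mul(Z, Add(M, Z))
Function('x')(u) = Add(1, Mul(2, u), Mul(2, Pow(u, 2))) (Function('x')(u) = Add(Add(Mul(u, Pow(u, -1)), Add(u, u)), Mul(u, Add(u, u))) = Add(Add(1, Mul(2, u)), Mul(u, Mul(2, u))) = Add(Add(1, Mul(2, u)), Mul(2, Pow(u, 2))) = Add(1, Mul(2, u), Mul(2, Pow(u, 2))))
Add(23095, Mul(-1, Function('x')(-53))) = Add(23095, Mul(-1, Add(1, Mul(2, -53), Mul(2, Pow(-53, 2))))) = Add(23095, Mul(-1, Add(1, -106, Mul(2, 2809)))) = Add(23095, Mul(-1, Add(1, -106, 5618))) = Add(23095, Mul(-1, 5513)) = Add(23095, -5513) = 17582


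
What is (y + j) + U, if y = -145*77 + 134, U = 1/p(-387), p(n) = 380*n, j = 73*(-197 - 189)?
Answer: -5766075541/147060 ≈ -39209.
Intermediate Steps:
j = -28178 (j = 73*(-386) = -28178)
U = -1/147060 (U = 1/(380*(-387)) = 1/(-147060) = -1/147060 ≈ -6.7999e-6)
y = -11031 (y = -11165 + 134 = -11031)
(y + j) + U = (-11031 - 28178) - 1/147060 = -39209 - 1/147060 = -5766075541/147060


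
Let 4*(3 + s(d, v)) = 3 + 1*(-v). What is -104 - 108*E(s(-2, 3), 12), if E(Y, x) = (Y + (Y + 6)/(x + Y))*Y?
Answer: -968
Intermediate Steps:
s(d, v) = -9/4 - v/4 (s(d, v) = -3 + (3 + 1*(-v))/4 = -3 + (3 - v)/4 = -3 + (¾ - v/4) = -9/4 - v/4)
E(Y, x) = Y*(Y + (6 + Y)/(Y + x)) (E(Y, x) = (Y + (6 + Y)/(Y + x))*Y = Y*(Y + (6 + Y)/(Y + x)))
-104 - 108*E(s(-2, 3), 12) = -104 - 108*(-9/4 - ¼*3)*(6 + (-9/4 - ¼*3) + (-9/4 - ¼*3)² + (-9/4 - ¼*3)*12)/((-9/4 - ¼*3) + 12) = -104 - 108*(-9/4 - ¾)*(6 + (-9/4 - ¾) + (-9/4 - ¾)² + (-9/4 - ¾)*12)/((-9/4 - ¾) + 12) = -104 - (-324)*(6 - 3 + (-3)² - 3*12)/(-3 + 12) = -104 - (-324)*(6 - 3 + 9 - 36)/9 = -104 - (-324)*(-24)/9 = -104 - 108*8 = -104 - 864 = -968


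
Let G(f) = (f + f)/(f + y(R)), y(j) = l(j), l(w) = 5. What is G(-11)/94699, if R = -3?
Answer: 1/25827 ≈ 3.8719e-5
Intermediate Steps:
y(j) = 5
G(f) = 2*f/(5 + f) (G(f) = (f + f)/(f + 5) = (2*f)/(5 + f) = 2*f/(5 + f))
G(-11)/94699 = (2*(-11)/(5 - 11))/94699 = (2*(-11)/(-6))*(1/94699) = (2*(-11)*(-⅙))*(1/94699) = (11/3)*(1/94699) = 1/25827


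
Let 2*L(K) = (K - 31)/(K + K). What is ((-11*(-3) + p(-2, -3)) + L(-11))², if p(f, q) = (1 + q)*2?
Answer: 434281/484 ≈ 897.27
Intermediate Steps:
p(f, q) = 2 + 2*q
L(K) = (-31 + K)/(4*K) (L(K) = ((K - 31)/(K + K))/2 = ((-31 + K)/((2*K)))/2 = ((-31 + K)*(1/(2*K)))/2 = ((-31 + K)/(2*K))/2 = (-31 + K)/(4*K))
((-11*(-3) + p(-2, -3)) + L(-11))² = ((-11*(-3) + (2 + 2*(-3))) + (¼)*(-31 - 11)/(-11))² = ((33 + (2 - 6)) + (¼)*(-1/11)*(-42))² = ((33 - 4) + 21/22)² = (29 + 21/22)² = (659/22)² = 434281/484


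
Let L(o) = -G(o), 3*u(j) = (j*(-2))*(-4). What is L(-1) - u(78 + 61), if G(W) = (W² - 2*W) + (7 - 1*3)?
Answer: -1133/3 ≈ -377.67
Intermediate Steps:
G(W) = 4 + W² - 2*W (G(W) = (W² - 2*W) + (7 - 3) = (W² - 2*W) + 4 = 4 + W² - 2*W)
u(j) = 8*j/3 (u(j) = ((j*(-2))*(-4))/3 = (-2*j*(-4))/3 = (8*j)/3 = 8*j/3)
L(o) = -4 - o² + 2*o (L(o) = -(4 + o² - 2*o) = -4 - o² + 2*o)
L(-1) - u(78 + 61) = (-4 - 1*(-1)² + 2*(-1)) - 8*(78 + 61)/3 = (-4 - 1*1 - 2) - 8*139/3 = (-4 - 1 - 2) - 1*1112/3 = -7 - 1112/3 = -1133/3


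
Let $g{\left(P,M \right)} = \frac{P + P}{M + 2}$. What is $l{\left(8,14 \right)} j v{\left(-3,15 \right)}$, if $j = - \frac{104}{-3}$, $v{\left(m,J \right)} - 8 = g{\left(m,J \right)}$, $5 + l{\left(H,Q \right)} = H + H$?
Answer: $\frac{148720}{51} \approx 2916.1$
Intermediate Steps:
$l{\left(H,Q \right)} = -5 + 2 H$ ($l{\left(H,Q \right)} = -5 + \left(H + H\right) = -5 + 2 H$)
$g{\left(P,M \right)} = \frac{2 P}{2 + M}$
$v{\left(m,J \right)} = 8 + \frac{2 m}{2 + J}$
$j = \frac{104}{3}$ ($j = \left(-104\right) \left(- \frac{1}{3}\right) = \frac{104}{3} \approx 34.667$)
$l{\left(8,14 \right)} j v{\left(-3,15 \right)} = \left(-5 + 2 \cdot 8\right) \frac{104}{3} \frac{2 \left(8 - 3 + 4 \cdot 15\right)}{2 + 15} = \left(-5 + 16\right) \frac{104}{3} \frac{2 \left(8 - 3 + 60\right)}{17} = 11 \cdot \frac{104}{3} \cdot 2 \cdot \frac{1}{17} \cdot 65 = \frac{1144}{3} \cdot \frac{130}{17} = \frac{148720}{51}$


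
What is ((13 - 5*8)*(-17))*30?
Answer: 13770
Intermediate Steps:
((13 - 5*8)*(-17))*30 = ((13 - 40)*(-17))*30 = -27*(-17)*30 = 459*30 = 13770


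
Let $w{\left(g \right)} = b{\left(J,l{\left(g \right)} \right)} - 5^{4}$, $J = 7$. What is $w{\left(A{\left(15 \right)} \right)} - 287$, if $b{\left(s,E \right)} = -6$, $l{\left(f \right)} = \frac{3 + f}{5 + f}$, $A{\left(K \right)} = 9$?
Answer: $-918$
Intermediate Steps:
$l{\left(f \right)} = \frac{3 + f}{5 + f}$
$w{\left(g \right)} = -631$ ($w{\left(g \right)} = -6 - 5^{4} = -6 - 625 = -631$)
$w{\left(A{\left(15 \right)} \right)} - 287 = -631 - 287 = -918$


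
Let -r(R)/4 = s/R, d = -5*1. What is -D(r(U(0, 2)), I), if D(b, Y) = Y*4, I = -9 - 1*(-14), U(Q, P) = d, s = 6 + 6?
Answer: -20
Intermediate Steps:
d = -5
s = 12
U(Q, P) = -5
I = 5 (I = -9 + 14 = 5)
r(R) = -48/R
D(b, Y) = 4*Y
-D(r(U(0, 2)), I) = -4*5 = -1*20 = -20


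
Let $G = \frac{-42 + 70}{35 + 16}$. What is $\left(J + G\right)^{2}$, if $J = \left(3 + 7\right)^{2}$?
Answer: $\frac{26296384}{2601} \approx 10110.0$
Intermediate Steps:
$J = 100$ ($J = 10^{2} = 100$)
$G = \frac{28}{51} \approx 0.54902$
$\left(J + G\right)^{2} = \left(100 + \frac{28}{51}\right)^{2} = \left(\frac{5128}{51}\right)^{2} = \frac{26296384}{2601}$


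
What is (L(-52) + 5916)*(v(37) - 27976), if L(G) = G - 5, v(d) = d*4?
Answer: -163044252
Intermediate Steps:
v(d) = 4*d
L(G) = -5 + G
(L(-52) + 5916)*(v(37) - 27976) = ((-5 - 52) + 5916)*(4*37 - 27976) = (-57 + 5916)*(148 - 27976) = 5859*(-27828) = -163044252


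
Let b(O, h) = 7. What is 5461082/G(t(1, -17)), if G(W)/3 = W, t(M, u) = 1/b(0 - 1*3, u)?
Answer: 38227574/3 ≈ 1.2743e+7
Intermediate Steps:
t(M, u) = ⅐ (t(M, u) = 1/7 = ⅐)
G(W) = 3*W
5461082/G(t(1, -17)) = 5461082/((3*(⅐))) = 5461082/(3/7) = 5461082*(7/3) = 38227574/3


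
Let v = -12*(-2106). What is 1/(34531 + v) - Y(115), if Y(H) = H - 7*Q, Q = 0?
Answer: -6877344/59803 ≈ -115.00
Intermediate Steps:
v = 25272
Y(H) = H (Y(H) = H - 7*0 = H + 0 = H)
1/(34531 + v) - Y(115) = 1/(34531 + 25272) - 1*115 = 1/59803 - 115 = -6877344/59803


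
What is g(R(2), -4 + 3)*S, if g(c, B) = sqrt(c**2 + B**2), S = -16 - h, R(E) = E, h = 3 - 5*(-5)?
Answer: -44*sqrt(5) ≈ -98.387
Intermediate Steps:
h = 28 (h = 3 + 25 = 28)
S = -44 (S = -16 - 1*28 = -16 - 28 = -44)
g(c, B) = sqrt(B**2 + c**2)
g(R(2), -4 + 3)*S = sqrt((-4 + 3)**2 + 2**2)*(-44) = sqrt((-1)**2 + 4)*(-44) = sqrt(1 + 4)*(-44) = sqrt(5)*(-44) = -44*sqrt(5)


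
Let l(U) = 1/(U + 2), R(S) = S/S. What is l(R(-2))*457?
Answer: 457/3 ≈ 152.33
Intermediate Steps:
R(S) = 1
l(U) = 1/(2 + U)
l(R(-2))*457 = 457/(2 + 1) = 457/3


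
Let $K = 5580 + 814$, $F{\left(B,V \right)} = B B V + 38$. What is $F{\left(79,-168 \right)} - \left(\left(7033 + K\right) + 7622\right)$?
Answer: $-1069499$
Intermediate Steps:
$F{\left(B,V \right)} = 38 + V B^{2}$ ($F{\left(B,V \right)} = B^{2} V + 38 = V B^{2} + 38 = 38 + V B^{2}$)
$K = 6394$
$F{\left(79,-168 \right)} - \left(\left(7033 + K\right) + 7622\right) = \left(38 - 168 \cdot 79^{2}\right) - \left(\left(7033 + 6394\right) + 7622\right) = \left(38 - 1048488\right) - \left(13427 + 7622\right) = \left(38 - 1048488\right) - 21049 = -1048450 - 21049 = -1069499$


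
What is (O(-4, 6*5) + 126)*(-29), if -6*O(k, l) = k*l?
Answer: -4234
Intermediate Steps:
O(k, l) = -k*l/6
(O(-4, 6*5) + 126)*(-29) = (-1/6*(-4)*6*5 + 126)*(-29) = (-1/6*(-4)*30 + 126)*(-29) = (20 + 126)*(-29) = 146*(-29) = -4234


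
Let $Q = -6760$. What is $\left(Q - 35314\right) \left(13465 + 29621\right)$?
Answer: $-1812800364$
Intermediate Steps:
$\left(Q - 35314\right) \left(13465 + 29621\right) = \left(-6760 - 35314\right) \left(13465 + 29621\right) = \left(-42074\right) 43086 = -1812800364$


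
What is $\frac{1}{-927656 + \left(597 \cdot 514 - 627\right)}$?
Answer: $- \frac{1}{621425} \approx -1.6092 \cdot 10^{-6}$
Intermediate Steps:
$\frac{1}{-927656 + \left(597 \cdot 514 - 627\right)} = \frac{1}{-927656 + \left(306858 - 627\right)} = \frac{1}{-927656 + 306231} = \frac{1}{-621425} = - \frac{1}{621425}$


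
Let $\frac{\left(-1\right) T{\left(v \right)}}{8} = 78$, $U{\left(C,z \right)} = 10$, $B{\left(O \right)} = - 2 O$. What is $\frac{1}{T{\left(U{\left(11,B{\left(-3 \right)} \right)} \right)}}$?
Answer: $- \frac{1}{624} \approx -0.0016026$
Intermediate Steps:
$T{\left(v \right)} = -624$ ($T{\left(v \right)} = \left(-8\right) 78 = -624$)
$\frac{1}{T{\left(U{\left(11,B{\left(-3 \right)} \right)} \right)}} = \frac{1}{-624} = - \frac{1}{624}$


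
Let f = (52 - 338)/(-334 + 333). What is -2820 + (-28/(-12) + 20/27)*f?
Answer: -52402/27 ≈ -1940.8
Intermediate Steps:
f = 286 (f = -286/(-1) = -286*(-1) = 286)
-2820 + (-28/(-12) + 20/27)*f = -2820 + (-28/(-12) + 20/27)*286 = -2820 + (-28*(-1/12) + 20*(1/27))*286 = -2820 + (7/3 + 20/27)*286 = -2820 + (83/27)*286 = -2820 + 23738/27 = -52402/27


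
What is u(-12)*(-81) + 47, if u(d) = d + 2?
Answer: 857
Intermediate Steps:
u(d) = 2 + d
u(-12)*(-81) + 47 = (2 - 12)*(-81) + 47 = -10*(-81) + 47 = 810 + 47 = 857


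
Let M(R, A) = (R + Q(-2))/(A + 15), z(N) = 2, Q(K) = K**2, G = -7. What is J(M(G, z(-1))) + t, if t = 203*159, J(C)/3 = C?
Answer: 548700/17 ≈ 32276.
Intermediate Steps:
M(R, A) = (4 + R)/(15 + A) (M(R, A) = (R + (-2)**2)/(A + 15) = (R + 4)/(15 + A) = (4 + R)/(15 + A))
J(C) = 3*C
t = 32277
J(M(G, z(-1))) + t = 3*((4 - 7)/(15 + 2)) + 32277 = 3*(-3/17) + 32277 = -9/17 + 32277 = 548700/17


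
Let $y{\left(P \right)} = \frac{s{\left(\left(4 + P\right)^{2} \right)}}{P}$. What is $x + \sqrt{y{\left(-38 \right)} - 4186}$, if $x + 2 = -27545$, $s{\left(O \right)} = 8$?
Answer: $-27547 + \frac{i \sqrt{1511222}}{19} \approx -27547.0 + 64.701 i$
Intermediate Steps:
$x = -27547$ ($x = -2 - 27545 = -27547$)
$y{\left(P \right)} = \frac{8}{P}$
$x + \sqrt{y{\left(-38 \right)} - 4186} = -27547 + \sqrt{\frac{8}{-38} - 4186} = -27547 + \sqrt{8 \left(- \frac{1}{38}\right) - 4186} = -27547 + \sqrt{- \frac{4}{19} - 4186} = -27547 + \sqrt{- \frac{79538}{19}} = -27547 + \frac{i \sqrt{1511222}}{19}$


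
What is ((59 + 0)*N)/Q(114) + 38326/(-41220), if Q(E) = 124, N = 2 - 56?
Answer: -8504959/319455 ≈ -26.623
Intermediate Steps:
N = -54
((59 + 0)*N)/Q(114) + 38326/(-41220) = ((59 + 0)*(-54))/124 + 38326/(-41220) = (59*(-54))*(1/124) + 38326*(-1/41220) = -3186*1/124 - 19163/20610 = -1593/62 - 19163/20610 = -8504959/319455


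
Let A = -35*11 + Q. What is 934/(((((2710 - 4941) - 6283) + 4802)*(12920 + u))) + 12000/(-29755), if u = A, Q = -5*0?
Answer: -55838683117/138449776960 ≈ -0.40331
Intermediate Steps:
Q = 0
A = -385 (A = -35*11 + 0 = -385 + 0 = -385)
u = -385
934/(((((2710 - 4941) - 6283) + 4802)*(12920 + u))) + 12000/(-29755) = 934/(((((2710 - 4941) - 6283) + 4802)*(12920 - 385))) + 12000/(-29755) = 934/((((-2231 - 6283) + 4802)*12535)) + 12000*(-1/29755) = 934/(((-8514 + 4802)*12535)) - 2400/5951 = 934/((-3712*12535)) - 2400/5951 = 934/(-46529920) - 2400/5951 = 934*(-1/46529920) - 2400/5951 = -467/23264960 - 2400/5951 = -55838683117/138449776960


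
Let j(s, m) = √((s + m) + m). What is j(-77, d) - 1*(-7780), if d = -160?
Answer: 7780 + I*√397 ≈ 7780.0 + 19.925*I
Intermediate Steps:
j(s, m) = √(s + 2*m) (j(s, m) = √((m + s) + m) = √(s + 2*m))
j(-77, d) - 1*(-7780) = √(-77 + 2*(-160)) - 1*(-7780) = √(-77 - 320) + 7780 = √(-397) + 7780 = I*√397 + 7780 = 7780 + I*√397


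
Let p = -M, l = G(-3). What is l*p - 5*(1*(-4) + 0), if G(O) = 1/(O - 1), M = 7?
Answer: 87/4 ≈ 21.750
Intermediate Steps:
G(O) = 1/(-1 + O)
l = -¼ (l = 1/(-1 - 3) = 1/(-4) = -¼ ≈ -0.25000)
p = -7 (p = -1*7 = -7)
l*p - 5*(1*(-4) + 0) = -¼*(-7) - 5*(1*(-4) + 0) = 7/4 - 5*(-4 + 0) = 7/4 - 5*(-4) = 7/4 + 20 = 87/4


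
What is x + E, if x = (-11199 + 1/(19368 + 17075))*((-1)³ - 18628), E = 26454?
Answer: 7603927594246/36443 ≈ 2.0865e+8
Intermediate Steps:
x = 7602963531124/36443 (x = (-11199 + 1/36443)*(-1 - 18628) = (-11199 + 1/36443)*(-18629) = -408125156/36443*(-18629) = 7602963531124/36443 ≈ 2.0863e+8)
x + E = 7602963531124/36443 + 26454 = 7603927594246/36443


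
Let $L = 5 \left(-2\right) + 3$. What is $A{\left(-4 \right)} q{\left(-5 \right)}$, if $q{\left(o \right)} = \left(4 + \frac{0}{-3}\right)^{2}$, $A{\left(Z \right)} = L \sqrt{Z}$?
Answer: $- 224 i \approx - 224.0 i$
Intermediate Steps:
$L = -7$ ($L = -10 + 3 = -7$)
$A{\left(Z \right)} = - 7 \sqrt{Z}$
$q{\left(o \right)} = 16$ ($q{\left(o \right)} = \left(4 + 0 \left(- \frac{1}{3}\right)\right)^{2} = \left(4 + 0\right)^{2} = 4^{2} = 16$)
$A{\left(-4 \right)} q{\left(-5 \right)} = - 7 \sqrt{-4} \cdot 16 = - 7 \cdot 2 i 16 = - 14 i 16 = - 224 i$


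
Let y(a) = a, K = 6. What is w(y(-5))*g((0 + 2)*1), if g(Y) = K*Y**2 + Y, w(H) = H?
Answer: -130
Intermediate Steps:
g(Y) = Y + 6*Y**2 (g(Y) = 6*Y**2 + Y = Y + 6*Y**2)
w(y(-5))*g((0 + 2)*1) = -5*(0 + 2)*1*(1 + 6*((0 + 2)*1)) = -5*2*1*(1 + 6*(2*1)) = -10*(1 + 6*2) = -10*(1 + 12) = -10*13 = -5*26 = -130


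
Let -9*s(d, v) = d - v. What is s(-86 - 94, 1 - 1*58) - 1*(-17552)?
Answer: 52697/3 ≈ 17566.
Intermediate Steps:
s(d, v) = -d/9 + v/9 (s(d, v) = -(d - v)/9 = -d/9 + v/9)
s(-86 - 94, 1 - 1*58) - 1*(-17552) = (-(-86 - 94)/9 + (1 - 1*58)/9) - 1*(-17552) = (-⅑*(-180) + (1 - 58)/9) + 17552 = (20 + (⅑)*(-57)) + 17552 = (20 - 19/3) + 17552 = 41/3 + 17552 = 52697/3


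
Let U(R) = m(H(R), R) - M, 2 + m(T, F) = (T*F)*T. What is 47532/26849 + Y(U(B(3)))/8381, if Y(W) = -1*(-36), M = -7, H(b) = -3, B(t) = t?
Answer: 399332256/225021469 ≈ 1.7746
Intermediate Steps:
m(T, F) = -2 + F*T² (m(T, F) = -2 + (T*F)*T = -2 + (F*T)*T = -2 + F*T²)
U(R) = 5 + 9*R (U(R) = (-2 + R*(-3)²) - 1*(-7) = (-2 + R*9) + 7 = (-2 + 9*R) + 7 = 5 + 9*R)
Y(W) = 36
47532/26849 + Y(U(B(3)))/8381 = 47532/26849 + 36/8381 = 399332256/225021469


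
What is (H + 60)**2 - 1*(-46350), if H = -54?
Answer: 46386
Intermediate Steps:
(H + 60)**2 - 1*(-46350) = (-54 + 60)**2 - 1*(-46350) = 6**2 + 46350 = 36 + 46350 = 46386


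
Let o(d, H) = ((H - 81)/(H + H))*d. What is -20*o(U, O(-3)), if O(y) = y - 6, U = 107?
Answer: -10700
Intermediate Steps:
O(y) = -6 + y
o(d, H) = d*(-81 + H)/(2*H) (o(d, H) = ((-81 + H)/((2*H)))*d = ((-81 + H)*(1/(2*H)))*d = ((-81 + H)/(2*H))*d = d*(-81 + H)/(2*H))
-20*o(U, O(-3)) = -10*107*(-81 + (-6 - 3))/(-6 - 3) = -10*107*(-81 - 9)/(-9) = -10*107*(-1)*(-90)/9 = -20*535 = -10700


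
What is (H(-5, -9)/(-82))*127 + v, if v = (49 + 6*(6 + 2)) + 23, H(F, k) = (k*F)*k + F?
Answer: 755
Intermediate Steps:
H(F, k) = F + F*k² (H(F, k) = (F*k)*k + F = F*k² + F = F + F*k²)
v = 120 (v = (49 + 6*8) + 23 = (49 + 48) + 23 = 97 + 23 = 120)
(H(-5, -9)/(-82))*127 + v = (-5*(1 + (-9)²)/(-82))*127 + 120 = (-5*(1 + 81)*(-1/82))*127 + 120 = (-5*82*(-1/82))*127 + 120 = -410*(-1/82)*127 + 120 = 5*127 + 120 = 635 + 120 = 755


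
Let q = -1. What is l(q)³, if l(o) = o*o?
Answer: 1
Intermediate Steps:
l(o) = o²
l(q)³ = ((-1)²)³ = 1³ = 1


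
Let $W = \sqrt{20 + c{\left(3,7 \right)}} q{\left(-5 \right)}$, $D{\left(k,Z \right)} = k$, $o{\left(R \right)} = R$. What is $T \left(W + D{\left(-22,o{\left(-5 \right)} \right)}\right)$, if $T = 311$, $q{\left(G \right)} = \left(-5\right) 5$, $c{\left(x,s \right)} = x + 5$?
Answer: $-6842 - 15550 \sqrt{7} \approx -47983.0$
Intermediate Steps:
$c{\left(x,s \right)} = 5 + x$
$q{\left(G \right)} = -25$
$W = - 50 \sqrt{7}$ ($W = \sqrt{20 + \left(5 + 3\right)} \left(-25\right) = \sqrt{20 + 8} \left(-25\right) = \sqrt{28} \left(-25\right) = 2 \sqrt{7} \left(-25\right) = - 50 \sqrt{7} \approx -132.29$)
$T \left(W + D{\left(-22,o{\left(-5 \right)} \right)}\right) = 311 \left(- 50 \sqrt{7} - 22\right) = 311 \left(-22 - 50 \sqrt{7}\right) = -6842 - 15550 \sqrt{7}$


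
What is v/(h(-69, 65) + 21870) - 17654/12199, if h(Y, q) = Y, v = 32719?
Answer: 14264227/265950399 ≈ 0.053635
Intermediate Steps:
v/(h(-69, 65) + 21870) - 17654/12199 = 32719/(-69 + 21870) - 17654/12199 = 32719/21801 - 17654*1/12199 = 32719*(1/21801) - 17654/12199 = 32719/21801 - 17654/12199 = 14264227/265950399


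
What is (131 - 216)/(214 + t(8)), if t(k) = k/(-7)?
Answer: -119/298 ≈ -0.39933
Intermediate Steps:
t(k) = -k/7 (t(k) = k*(-⅐) = -k/7)
(131 - 216)/(214 + t(8)) = (131 - 216)/(214 - ⅐*8) = -85/(214 - 8/7) = -85/1490/7 = -85*7/1490 = -119/298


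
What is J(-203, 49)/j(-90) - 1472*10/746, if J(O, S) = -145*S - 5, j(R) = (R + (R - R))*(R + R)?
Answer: -1354267/67140 ≈ -20.171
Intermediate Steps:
j(R) = 2*R² (j(R) = (R + 0)*(2*R) = R*(2*R) = 2*R²)
J(O, S) = -5 - 145*S
J(-203, 49)/j(-90) - 1472*10/746 = (-5 - 145*49)/((2*(-90)²)) - 1472*10/746 = (-5 - 7105)/((2*8100)) - 92*160*(1/746) = -7110/16200 - 14720*1/746 = -7110*1/16200 - 7360/373 = -79/180 - 7360/373 = -1354267/67140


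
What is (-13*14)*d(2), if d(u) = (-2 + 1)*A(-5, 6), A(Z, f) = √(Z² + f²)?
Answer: 182*√61 ≈ 1421.5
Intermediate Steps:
d(u) = -√61 (d(u) = (-2 + 1)*√((-5)² + 6²) = -√(25 + 36) = -√61)
(-13*14)*d(2) = (-13*14)*(-√61) = -(-182)*√61 = 182*√61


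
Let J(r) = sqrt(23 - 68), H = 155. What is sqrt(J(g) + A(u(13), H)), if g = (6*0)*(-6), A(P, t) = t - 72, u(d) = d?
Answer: sqrt(83 + 3*I*sqrt(5)) ≈ 9.1179 + 0.36786*I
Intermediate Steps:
A(P, t) = -72 + t
g = 0 (g = 0*(-6) = 0)
J(r) = 3*I*sqrt(5) (J(r) = sqrt(-45) = 3*I*sqrt(5))
sqrt(J(g) + A(u(13), H)) = sqrt(3*I*sqrt(5) + (-72 + 155)) = sqrt(3*I*sqrt(5) + 83) = sqrt(83 + 3*I*sqrt(5))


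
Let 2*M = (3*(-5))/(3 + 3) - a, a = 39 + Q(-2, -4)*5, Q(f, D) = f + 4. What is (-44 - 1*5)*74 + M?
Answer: -14607/4 ≈ -3651.8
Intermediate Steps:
Q(f, D) = 4 + f
a = 49 (a = 39 + (4 - 2)*5 = 39 + 2*5 = 39 + 10 = 49)
M = -103/4 (M = ((3*(-5))/(3 + 3) - 1*49)/2 = (-15/6 - 49)/2 = (-15*⅙ - 49)/2 = (-5/2 - 49)/2 = (½)*(-103/2) = -103/4 ≈ -25.750)
(-44 - 1*5)*74 + M = (-44 - 1*5)*74 - 103/4 = (-44 - 5)*74 - 103/4 = -49*74 - 103/4 = -3626 - 103/4 = -14607/4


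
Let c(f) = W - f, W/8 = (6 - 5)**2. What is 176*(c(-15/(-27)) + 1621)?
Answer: 2579456/9 ≈ 2.8661e+5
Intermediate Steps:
W = 8 (W = 8*(6 - 5)**2 = 8*1**2 = 8*1 = 8)
c(f) = 8 - f
176*(c(-15/(-27)) + 1621) = 176*((8 - (-15)/(-27)) + 1621) = 176*((8 - (-15)*(-1)/27) + 1621) = 176*((8 - 1*5/9) + 1621) = 176*((8 - 5/9) + 1621) = 176*(67/9 + 1621) = 176*(14656/9) = 2579456/9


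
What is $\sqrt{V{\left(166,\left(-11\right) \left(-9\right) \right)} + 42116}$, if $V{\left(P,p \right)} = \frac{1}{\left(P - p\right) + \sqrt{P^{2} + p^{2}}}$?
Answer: $\sqrt{42116 + \frac{1}{67 + \sqrt{37357}}} \approx 205.22$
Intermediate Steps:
$V{\left(P,p \right)} = \frac{1}{P + \sqrt{P^{2} + p^{2}} - p}$
$\sqrt{V{\left(166,\left(-11\right) \left(-9\right) \right)} + 42116} = \sqrt{\frac{1}{166 + \sqrt{166^{2} + \left(\left(-11\right) \left(-9\right)\right)^{2}} - \left(-11\right) \left(-9\right)} + 42116} = \sqrt{\frac{1}{166 + \sqrt{27556 + 99^{2}} - 99} + 42116} = \sqrt{\frac{1}{166 + \sqrt{27556 + 9801} - 99} + 42116} = \sqrt{\frac{1}{166 + \sqrt{37357} - 99} + 42116} = \sqrt{\frac{1}{67 + \sqrt{37357}} + 42116} = \sqrt{42116 + \frac{1}{67 + \sqrt{37357}}}$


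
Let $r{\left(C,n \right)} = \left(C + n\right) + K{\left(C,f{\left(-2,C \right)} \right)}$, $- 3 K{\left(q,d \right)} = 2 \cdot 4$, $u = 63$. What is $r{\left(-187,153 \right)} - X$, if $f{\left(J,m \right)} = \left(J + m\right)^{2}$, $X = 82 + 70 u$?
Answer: $- \frac{13586}{3} \approx -4528.7$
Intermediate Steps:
$X = 4492$ ($X = 82 + 70 \cdot 63 = 82 + 4410 = 4492$)
$K{\left(q,d \right)} = - \frac{8}{3}$ ($K{\left(q,d \right)} = - \frac{2 \cdot 4}{3} = \left(- \frac{1}{3}\right) 8 = - \frac{8}{3}$)
$r{\left(C,n \right)} = - \frac{8}{3} + C + n$ ($r{\left(C,n \right)} = \left(C + n\right) - \frac{8}{3} = - \frac{8}{3} + C + n$)
$r{\left(-187,153 \right)} - X = \left(- \frac{8}{3} - 187 + 153\right) - 4492 = - \frac{110}{3} - 4492 = - \frac{13586}{3}$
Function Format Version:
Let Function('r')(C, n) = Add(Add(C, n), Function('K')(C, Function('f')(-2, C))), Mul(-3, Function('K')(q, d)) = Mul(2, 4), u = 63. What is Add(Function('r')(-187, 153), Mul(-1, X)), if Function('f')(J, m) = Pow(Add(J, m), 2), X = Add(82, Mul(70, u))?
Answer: Rational(-13586, 3) ≈ -4528.7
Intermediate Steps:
X = 4492 (X = Add(82, Mul(70, 63)) = Add(82, 4410) = 4492)
Function('K')(q, d) = Rational(-8, 3) (Function('K')(q, d) = Mul(Rational(-1, 3), Mul(2, 4)) = Mul(Rational(-1, 3), 8) = Rational(-8, 3))
Function('r')(C, n) = Add(Rational(-8, 3), C, n) (Function('r')(C, n) = Add(Add(C, n), Rational(-8, 3)) = Add(Rational(-8, 3), C, n))
Add(Function('r')(-187, 153), Mul(-1, X)) = Add(Add(Rational(-8, 3), -187, 153), Mul(-1, 4492)) = Add(Rational(-110, 3), -4492) = Rational(-13586, 3)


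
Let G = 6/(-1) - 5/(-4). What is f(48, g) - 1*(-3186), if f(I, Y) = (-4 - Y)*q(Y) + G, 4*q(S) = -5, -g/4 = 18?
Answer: 12385/4 ≈ 3096.3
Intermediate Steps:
g = -72 (g = -4*18 = -72)
G = -19/4 (G = 6*(-1) - 5*(-1/4) = -6 + 5/4 = -19/4 ≈ -4.7500)
q(S) = -5/4 (q(S) = (1/4)*(-5) = -5/4)
f(I, Y) = 1/4 + 5*Y/4 (f(I, Y) = (-4 - Y)*(-5/4) - 19/4 = (5 + 5*Y/4) - 19/4 = 1/4 + 5*Y/4)
f(48, g) - 1*(-3186) = (1/4 + (5/4)*(-72)) - 1*(-3186) = (1/4 - 90) + 3186 = -359/4 + 3186 = 12385/4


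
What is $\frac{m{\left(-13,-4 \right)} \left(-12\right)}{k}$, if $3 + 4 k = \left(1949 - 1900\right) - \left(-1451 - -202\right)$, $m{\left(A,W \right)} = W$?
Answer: $\frac{192}{1295} \approx 0.14826$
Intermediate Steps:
$k = \frac{1295}{4}$ ($k = - \frac{3}{4} + \frac{\left(1949 - 1900\right) - \left(-1451 - -202\right)}{4} = - \frac{3}{4} + \frac{\left(1949 - 1900\right) - \left(-1451 + 202\right)}{4} = - \frac{3}{4} + \frac{49 - -1249}{4} = - \frac{3}{4} + \frac{49 + 1249}{4} = - \frac{3}{4} + \frac{1}{4} \cdot 1298 = - \frac{3}{4} + \frac{649}{2} = \frac{1295}{4} \approx 323.75$)
$\frac{m{\left(-13,-4 \right)} \left(-12\right)}{k} = \frac{\left(-4\right) \left(-12\right)}{\frac{1295}{4}} = 48 \cdot \frac{4}{1295} = \frac{192}{1295}$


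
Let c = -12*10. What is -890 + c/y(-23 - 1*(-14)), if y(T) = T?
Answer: -2630/3 ≈ -876.67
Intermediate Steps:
c = -120
-890 + c/y(-23 - 1*(-14)) = -890 - 120/(-23 - 1*(-14)) = -890 - 120/(-23 + 14) = -890 - 120/(-9) = -890 - 120*(-⅑) = -890 + 40/3 = -2630/3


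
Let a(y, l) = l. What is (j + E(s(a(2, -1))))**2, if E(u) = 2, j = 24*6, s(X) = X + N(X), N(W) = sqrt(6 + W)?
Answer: 21316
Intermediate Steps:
s(X) = X + sqrt(6 + X)
j = 144
(j + E(s(a(2, -1))))**2 = (144 + 2)**2 = 146**2 = 21316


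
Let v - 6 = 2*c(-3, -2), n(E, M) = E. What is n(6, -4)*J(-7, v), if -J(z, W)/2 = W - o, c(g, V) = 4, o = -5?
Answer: -228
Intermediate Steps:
v = 14 (v = 6 + 2*4 = 6 + 8 = 14)
J(z, W) = -10 - 2*W (J(z, W) = -2*(W - 1*(-5)) = -2*(W + 5) = -2*(5 + W) = -10 - 2*W)
n(6, -4)*J(-7, v) = 6*(-10 - 2*14) = 6*(-10 - 28) = 6*(-38) = -228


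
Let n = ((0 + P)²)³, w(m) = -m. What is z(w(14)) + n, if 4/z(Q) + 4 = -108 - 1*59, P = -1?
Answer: 167/171 ≈ 0.97661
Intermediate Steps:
z(Q) = -4/171 (z(Q) = 4/(-4 + (-108 - 1*59)) = 4/(-4 + (-108 - 59)) = 4/(-4 - 167) = 4/(-171) = 4*(-1/171) = -4/171)
n = 1 (n = ((0 - 1)²)³ = ((-1)²)³ = 1³ = 1)
z(w(14)) + n = -4/171 + 1 = 167/171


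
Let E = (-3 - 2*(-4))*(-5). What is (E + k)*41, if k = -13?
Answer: -1558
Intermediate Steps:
E = -25 (E = (-3 + 8)*(-5) = 5*(-5) = -25)
(E + k)*41 = (-25 - 13)*41 = -38*41 = -1558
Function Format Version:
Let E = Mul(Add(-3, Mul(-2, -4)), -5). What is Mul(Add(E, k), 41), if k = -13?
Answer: -1558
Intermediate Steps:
E = -25 (E = Mul(Add(-3, 8), -5) = Mul(5, -5) = -25)
Mul(Add(E, k), 41) = Mul(Add(-25, -13), 41) = Mul(-38, 41) = -1558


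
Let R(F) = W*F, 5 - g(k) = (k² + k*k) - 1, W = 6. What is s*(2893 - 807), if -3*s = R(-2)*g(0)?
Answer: 50064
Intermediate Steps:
g(k) = 6 - 2*k² (g(k) = 5 - ((k² + k*k) - 1) = 5 - ((k² + k²) - 1) = 5 - (2*k² - 1) = 5 - (-1 + 2*k²) = 5 + (1 - 2*k²) = 6 - 2*k²)
R(F) = 6*F
s = 24 (s = -6*(-2)*(6 - 2*0²)/3 = -(-4)*(6 - 2*0) = -(-4)*(6 + 0) = -(-4)*6 = -⅓*(-72) = 24)
s*(2893 - 807) = 24*(2893 - 807) = 24*2086 = 50064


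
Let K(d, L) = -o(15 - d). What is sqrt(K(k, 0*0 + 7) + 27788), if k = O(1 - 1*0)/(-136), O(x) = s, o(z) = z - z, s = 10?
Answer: 2*sqrt(6947) ≈ 166.70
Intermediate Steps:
o(z) = 0
O(x) = 10
k = -5/68 (k = 10/(-136) = 10*(-1/136) = -5/68 ≈ -0.073529)
K(d, L) = 0 (K(d, L) = -1*0 = 0)
sqrt(K(k, 0*0 + 7) + 27788) = sqrt(0 + 27788) = sqrt(27788) = 2*sqrt(6947)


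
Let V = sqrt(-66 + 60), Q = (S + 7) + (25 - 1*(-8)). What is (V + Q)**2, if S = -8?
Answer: (32 + I*sqrt(6))**2 ≈ 1018.0 + 156.77*I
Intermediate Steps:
Q = 32 (Q = (-8 + 7) + (25 - 1*(-8)) = -1 + (25 + 8) = -1 + 33 = 32)
V = I*sqrt(6) (V = sqrt(-6) = I*sqrt(6) ≈ 2.4495*I)
(V + Q)**2 = (I*sqrt(6) + 32)**2 = (32 + I*sqrt(6))**2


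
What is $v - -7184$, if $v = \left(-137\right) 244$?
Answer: $-26244$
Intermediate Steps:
$v = -33428$
$v - -7184 = -33428 - -7184 = -33428 + 7184 = -26244$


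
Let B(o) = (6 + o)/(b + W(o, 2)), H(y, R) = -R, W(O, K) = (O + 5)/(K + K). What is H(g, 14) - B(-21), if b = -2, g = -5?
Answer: -33/2 ≈ -16.500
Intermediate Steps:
W(O, K) = (5 + O)/(2*K) (W(O, K) = (5 + O)/((2*K)) = (5 + O)*(1/(2*K)) = (5 + O)/(2*K))
B(o) = (6 + o)/(-3/4 + o/4) (B(o) = (6 + o)/(-2 + (1/2)*(5 + o)/2) = (6 + o)/(-2 + (1/2)*(1/2)*(5 + o)) = (6 + o)/(-2 + (5/4 + o/4)) = (6 + o)/(-3/4 + o/4))
H(g, 14) - B(-21) = -1*14 - 4*(6 - 21)/(-3 - 21) = -14 - 4*(-15)/(-24) = -14 - 4*(-1)*(-15)/24 = -14 - 1*5/2 = -14 - 5/2 = -33/2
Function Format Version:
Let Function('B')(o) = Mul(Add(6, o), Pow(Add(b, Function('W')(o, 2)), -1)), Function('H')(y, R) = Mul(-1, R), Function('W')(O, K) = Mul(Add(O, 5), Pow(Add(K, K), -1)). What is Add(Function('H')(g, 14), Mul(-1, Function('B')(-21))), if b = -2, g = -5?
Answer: Rational(-33, 2) ≈ -16.500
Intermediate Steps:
Function('W')(O, K) = Mul(Rational(1, 2), Pow(K, -1), Add(5, O)) (Function('W')(O, K) = Mul(Add(5, O), Pow(Mul(2, K), -1)) = Mul(Add(5, O), Mul(Rational(1, 2), Pow(K, -1))) = Mul(Rational(1, 2), Pow(K, -1), Add(5, O)))
Function('B')(o) = Mul(Pow(Add(Rational(-3, 4), Mul(Rational(1, 4), o)), -1), Add(6, o)) (Function('B')(o) = Mul(Add(6, o), Pow(Add(-2, Mul(Rational(1, 2), Pow(2, -1), Add(5, o))), -1)) = Mul(Add(6, o), Pow(Add(-2, Mul(Rational(1, 2), Rational(1, 2), Add(5, o))), -1)) = Mul(Add(6, o), Pow(Add(-2, Add(Rational(5, 4), Mul(Rational(1, 4), o))), -1)) = Mul(Add(6, o), Pow(Add(Rational(-3, 4), Mul(Rational(1, 4), o)), -1)) = Mul(Pow(Add(Rational(-3, 4), Mul(Rational(1, 4), o)), -1), Add(6, o)))
Add(Function('H')(g, 14), Mul(-1, Function('B')(-21))) = Add(Mul(-1, 14), Mul(-1, Mul(4, Pow(Add(-3, -21), -1), Add(6, -21)))) = Add(-14, Mul(-1, Mul(4, Pow(-24, -1), -15))) = Add(-14, Mul(-1, Mul(4, Rational(-1, 24), -15))) = Add(-14, Mul(-1, Rational(5, 2))) = Add(-14, Rational(-5, 2)) = Rational(-33, 2)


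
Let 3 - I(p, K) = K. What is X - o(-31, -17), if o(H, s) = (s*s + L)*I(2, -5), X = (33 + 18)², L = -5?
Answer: 329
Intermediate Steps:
I(p, K) = 3 - K
X = 2601 (X = 51² = 2601)
o(H, s) = -40 + 8*s² (o(H, s) = (s*s - 5)*(3 - 1*(-5)) = (s² - 5)*(3 + 5) = (-5 + s²)*8 = -40 + 8*s²)
X - o(-31, -17) = 2601 - (-40 + 8*(-17)²) = 2601 - (-40 + 8*289) = 2601 - (-40 + 2312) = 2601 - 1*2272 = 2601 - 2272 = 329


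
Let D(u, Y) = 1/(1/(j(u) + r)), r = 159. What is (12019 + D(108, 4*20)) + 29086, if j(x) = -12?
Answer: 41252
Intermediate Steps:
D(u, Y) = 147 (D(u, Y) = 1/(1/(-12 + 159)) = 1/(1/147) = 147)
(12019 + D(108, 4*20)) + 29086 = (12019 + 147) + 29086 = 12166 + 29086 = 41252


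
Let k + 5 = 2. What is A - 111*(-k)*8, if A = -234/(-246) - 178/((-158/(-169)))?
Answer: -9242296/3239 ≈ -2853.4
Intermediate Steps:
k = -3 (k = -5 + 2 = -3)
A = -613600/3239 (A = -234*(-1/246) - 178/((-158*(-1/169))) = 39/41 - 178/158/169 = 39/41 - 178*169/158 = 39/41 - 15041/79 = -613600/3239 ≈ -189.44)
A - 111*(-k)*8 = -613600/3239 - 111*(-1*(-3))*8 = -613600/3239 - 333*8 = -613600/3239 - 111*24 = -613600/3239 - 2664 = -9242296/3239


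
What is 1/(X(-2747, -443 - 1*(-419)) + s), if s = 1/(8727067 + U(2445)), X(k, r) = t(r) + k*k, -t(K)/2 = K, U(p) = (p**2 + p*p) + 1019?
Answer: 20684136/156083669251753 ≈ 1.3252e-7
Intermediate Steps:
U(p) = 1019 + 2*p**2 (U(p) = (p**2 + p**2) + 1019 = 2*p**2 + 1019 = 1019 + 2*p**2)
t(K) = -2*K
X(k, r) = k**2 - 2*r (X(k, r) = -2*r + k*k = -2*r + k**2 = k**2 - 2*r)
s = 1/20684136 (s = 1/(8727067 + (1019 + 2*2445**2)) = 1/(8727067 + (1019 + 2*5978025)) = 1/(8727067 + (1019 + 11956050)) = 1/(8727067 + 11957069) = 1/20684136 ≈ 4.8346e-8)
1/(X(-2747, -443 - 1*(-419)) + s) = 1/(((-2747)**2 - 2*(-443 - 1*(-419))) + 1/20684136) = 1/((7546009 - 2*(-443 + 419)) + 1/20684136) = 1/((7546009 - 2*(-24)) + 1/20684136) = 1/((7546009 + 48) + 1/20684136) = 1/(7546057 + 1/20684136) = 1/(156083669251753/20684136) = 20684136/156083669251753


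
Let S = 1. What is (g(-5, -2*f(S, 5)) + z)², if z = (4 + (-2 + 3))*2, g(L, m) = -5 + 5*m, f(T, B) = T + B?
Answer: 3025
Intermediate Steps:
f(T, B) = B + T
z = 10 (z = (4 + 1)*2 = 5*2 = 10)
(g(-5, -2*f(S, 5)) + z)² = ((-5 + 5*(-2*(5 + 1))) + 10)² = ((-5 + 5*(-2*6)) + 10)² = ((-5 + 5*(-12)) + 10)² = ((-5 - 60) + 10)² = (-65 + 10)² = (-55)² = 3025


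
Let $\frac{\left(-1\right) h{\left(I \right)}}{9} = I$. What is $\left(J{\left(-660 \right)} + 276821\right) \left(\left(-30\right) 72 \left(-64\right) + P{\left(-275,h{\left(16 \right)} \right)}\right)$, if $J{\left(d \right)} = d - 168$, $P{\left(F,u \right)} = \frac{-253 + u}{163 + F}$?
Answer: $\frac{4273276069061}{112} \approx 3.8154 \cdot 10^{10}$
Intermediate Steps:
$h{\left(I \right)} = - 9 I$
$P{\left(F,u \right)} = \frac{-253 + u}{163 + F}$
$J{\left(d \right)} = -168 + d$ ($J{\left(d \right)} = d - 168 = -168 + d$)
$\left(J{\left(-660 \right)} + 276821\right) \left(\left(-30\right) 72 \left(-64\right) + P{\left(-275,h{\left(16 \right)} \right)}\right) = \left(\left(-168 - 660\right) + 276821\right) \left(\left(-30\right) 72 \left(-64\right) + \frac{-253 - 144}{163 - 275}\right) = \left(-828 + 276821\right) \left(\left(-2160\right) \left(-64\right) + \frac{-253 - 144}{-112}\right) = 275993 \left(138240 - - \frac{397}{112}\right) = 275993 \left(138240 + \frac{397}{112}\right) = 275993 \cdot \frac{15483277}{112} = \frac{4273276069061}{112}$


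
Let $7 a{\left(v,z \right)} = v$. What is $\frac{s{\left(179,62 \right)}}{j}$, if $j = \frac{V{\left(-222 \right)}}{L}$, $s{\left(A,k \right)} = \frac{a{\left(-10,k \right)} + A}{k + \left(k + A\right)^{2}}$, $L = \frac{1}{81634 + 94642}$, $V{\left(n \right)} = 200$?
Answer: $\frac{1243}{14348901655200} \approx 8.6627 \cdot 10^{-11}$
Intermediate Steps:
$a{\left(v,z \right)} = \frac{v}{7}$
$L = \frac{1}{176276} \approx 5.6729 \cdot 10^{-6}$
$s{\left(A,k \right)} = \frac{- \frac{10}{7} + A}{k + \left(A + k\right)^{2}}$ ($s{\left(A,k \right)} = \frac{\frac{1}{7} \left(-10\right) + A}{k + \left(k + A\right)^{2}} = \frac{- \frac{10}{7} + A}{k + \left(A + k\right)^{2}}$)
$j = 35255200$ ($j = 200 \frac{1}{\frac{1}{176276}} = 200 \cdot 176276 = 35255200$)
$\frac{s{\left(179,62 \right)}}{j} = \frac{\frac{1}{62 + \left(179 + 62\right)^{2}} \left(- \frac{10}{7} + 179\right)}{35255200} = \frac{1}{62 + 241^{2}} \cdot \frac{1243}{7} \cdot \frac{1}{35255200} = \frac{1}{62 + 58081} \cdot \frac{1243}{7} \cdot \frac{1}{35255200} = \frac{1}{58143} \cdot \frac{1243}{7} \cdot \frac{1}{35255200} = \frac{1243}{407001} \cdot \frac{1}{35255200} = \frac{1243}{14348901655200}$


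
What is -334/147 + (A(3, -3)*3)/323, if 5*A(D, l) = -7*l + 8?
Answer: -526621/237405 ≈ -2.2182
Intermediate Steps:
A(D, l) = 8/5 - 7*l/5 (A(D, l) = (-7*l + 8)/5 = (8 - 7*l)/5 = 8/5 - 7*l/5)
-334/147 + (A(3, -3)*3)/323 = -334/147 + ((8/5 - 7/5*(-3))*3)/323 = -334*1/147 + ((8/5 + 21/5)*3)*(1/323) = -334/147 + ((29/5)*3)*(1/323) = -334/147 + (87/5)*(1/323) = -334/147 + 87/1615 = -526621/237405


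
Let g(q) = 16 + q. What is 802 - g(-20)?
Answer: 806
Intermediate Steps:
802 - g(-20) = 802 - (16 - 20) = 802 - 1*(-4) = 802 + 4 = 806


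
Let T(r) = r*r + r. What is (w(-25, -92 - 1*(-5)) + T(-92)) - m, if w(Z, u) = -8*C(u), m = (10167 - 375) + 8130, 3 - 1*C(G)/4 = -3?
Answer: -9742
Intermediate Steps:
C(G) = 24 (C(G) = 12 - 4*(-3) = 12 + 12 = 24)
m = 17922 (m = 9792 + 8130 = 17922)
T(r) = r + r² (T(r) = r² + r = r + r²)
w(Z, u) = -192 (w(Z, u) = -8*24 = -192)
(w(-25, -92 - 1*(-5)) + T(-92)) - m = (-192 - 92*(1 - 92)) - 1*17922 = (-192 - 92*(-91)) - 17922 = (-192 + 8372) - 17922 = 8180 - 17922 = -9742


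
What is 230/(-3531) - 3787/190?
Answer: -13415597/670890 ≈ -19.997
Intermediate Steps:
230/(-3531) - 3787/190 = 230*(-1/3531) - 3787*1/190 = -230/3531 - 3787/190 = -13415597/670890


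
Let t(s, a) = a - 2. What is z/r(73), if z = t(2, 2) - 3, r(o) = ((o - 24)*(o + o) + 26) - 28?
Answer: -1/2384 ≈ -0.00041946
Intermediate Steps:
t(s, a) = -2 + a
r(o) = -2 + 2*o*(-24 + o) (r(o) = ((-24 + o)*(2*o) + 26) - 28 = (2*o*(-24 + o) + 26) - 28 = (26 + 2*o*(-24 + o)) - 28 = -2 + 2*o*(-24 + o))
z = -3 (z = (-2 + 2) - 3 = 0 - 3 = -3)
z/r(73) = -3/(-2 - 48*73 + 2*73²) = -3/(-2 - 3504 + 2*5329) = -3/(-2 - 3504 + 10658) = -3/7152 = -3*1/7152 = -1/2384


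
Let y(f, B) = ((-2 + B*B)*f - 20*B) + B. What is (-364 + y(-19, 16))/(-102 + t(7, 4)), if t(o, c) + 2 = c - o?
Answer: 5494/107 ≈ 51.346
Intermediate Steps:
t(o, c) = -2 + c - o (t(o, c) = -2 + (c - o) = -2 + c - o)
y(f, B) = -19*B + f*(-2 + B²) (y(f, B) = ((-2 + B²)*f - 20*B) + B = (f*(-2 + B²) - 20*B) + B = (-20*B + f*(-2 + B²)) + B = -19*B + f*(-2 + B²))
(-364 + y(-19, 16))/(-102 + t(7, 4)) = (-364 + (-19*16 - 2*(-19) - 19*16²))/(-102 + (-2 + 4 - 1*7)) = (-364 + (-304 + 38 - 19*256))/(-102 + (-2 + 4 - 7)) = (-364 + (-304 + 38 - 4864))/(-102 - 5) = (-364 - 5130)/(-107) = -5494*(-1/107) = 5494/107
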